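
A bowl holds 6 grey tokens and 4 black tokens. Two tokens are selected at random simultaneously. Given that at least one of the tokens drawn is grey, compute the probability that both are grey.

P(both grey) = C(6,2)/C(10,2) = 1/3; P(at least one grey) = 1 − C(4,2)/C(10,2) = 13/15.
Since 'both grey' ⊆ 'at least one grey', P(both | at least one) = 1/3 / 13/15 = 5/13 ≈ 0.3846.

5/13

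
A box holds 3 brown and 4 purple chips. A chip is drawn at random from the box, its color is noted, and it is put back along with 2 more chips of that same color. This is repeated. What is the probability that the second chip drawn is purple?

Condition on the first draw. If first is purple (prob 4/7), second-purple has prob (6)/(9); if not (prob 3/7), it has prob 4/(9).
P = (4/7)·(6/9) + (3/7)·(4/9) = 4/7 ≈ 0.5714.

4/7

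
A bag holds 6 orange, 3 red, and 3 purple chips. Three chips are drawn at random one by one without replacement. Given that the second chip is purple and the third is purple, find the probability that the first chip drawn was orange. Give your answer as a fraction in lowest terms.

3/5

P(first=orange and the second chip is purple and the third is purple) = (6/12)·(3/11)·(2/10) = 3/110.
P(E) = Σ over first color = 3/110 + 3/220 + 1/220 = 1/22.
By Bayes, P(first=orange | E) = 3/110 / 1/22 = 3/5 ≈ 0.6000.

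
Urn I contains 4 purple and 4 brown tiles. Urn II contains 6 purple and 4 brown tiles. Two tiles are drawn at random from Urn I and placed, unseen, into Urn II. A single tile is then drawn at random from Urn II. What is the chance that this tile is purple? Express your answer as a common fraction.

Condition on how many of the transferred tiles are purple (from Urn I: 4 purple of 8; then Urn II has 12 total).
  0 purple: C(4,0)C(4,2)/C(8,2) = 3/14; then P = 6/12
  1 purple: C(4,1)C(4,1)/C(8,2) = 4/7; then P = 7/12
  2 purple: C(4,2)C(4,0)/C(8,2) = 3/14; then P = 8/12
P(purple from Urn II) = 7/12 ≈ 0.5833.

7/12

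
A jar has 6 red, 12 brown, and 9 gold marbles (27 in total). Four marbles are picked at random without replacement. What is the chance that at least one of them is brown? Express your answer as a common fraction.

Use the complement: P(at least one brown) = 1 − P(no brown).
P(none) = C(15,4)/C(27,4) = 1365/17550.
So P = 1 − 1365/17550 = 83/90 ≈ 0.9222.

83/90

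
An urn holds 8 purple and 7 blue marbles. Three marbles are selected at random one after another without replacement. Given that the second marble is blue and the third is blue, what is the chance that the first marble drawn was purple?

8/13

P(first=purple and the second marble is blue and the third is blue) = (8/15)·(7/14)·(6/13) = 8/65.
P(E) = Σ over first color = 8/65 + 1/13 = 1/5.
By Bayes, P(first=purple | E) = 8/65 / 1/5 = 8/13 ≈ 0.6154.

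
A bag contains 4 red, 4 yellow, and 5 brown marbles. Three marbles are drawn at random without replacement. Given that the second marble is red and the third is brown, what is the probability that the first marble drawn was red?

P(first=red and the second marble is red and the third is brown) = (4/13)·(3/12)·(5/11) = 5/143.
P(E) = Σ over first color = 5/143 + 20/429 + 20/429 = 5/39.
By Bayes, P(first=red | E) = 5/143 / 5/39 = 3/11 ≈ 0.2727.

3/11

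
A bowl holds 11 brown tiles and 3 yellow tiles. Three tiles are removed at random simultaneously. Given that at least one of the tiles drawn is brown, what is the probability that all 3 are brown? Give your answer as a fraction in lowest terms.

5/11

P(all 3 brown) = C(11,3)/C(14,3) = 165/364; P(at least one brown) = 1 − C(3,3)/C(14,3) = 363/364.
Since 'all 3 brown' ⊆ 'at least one brown', P(all 3 | at least one) = 165/364 / 363/364 = 5/11 ≈ 0.4545.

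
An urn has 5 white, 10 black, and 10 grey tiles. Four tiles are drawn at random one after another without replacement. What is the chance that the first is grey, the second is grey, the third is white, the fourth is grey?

Multiply the conditional probability of each draw in order, without replacement, so each draw removes one from its color and from the total.
P = (10/25) · (9/24) · (5/23) · (8/22) = 3/253 ≈ 0.0119.

3/253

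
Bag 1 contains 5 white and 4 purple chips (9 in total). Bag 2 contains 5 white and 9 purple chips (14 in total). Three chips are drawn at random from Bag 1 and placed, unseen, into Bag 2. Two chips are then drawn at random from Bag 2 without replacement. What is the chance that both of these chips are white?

Condition on how many of the transferred chips are white (from Bag 1: 5 white of 9; then Bag 2 has 17 total).
  0 white: C(5,0)C(4,3)/C(9,3) = 1/21; then P = C(5,2)/C(17,2) = 5/68
  1 white: C(5,1)C(4,2)/C(9,3) = 5/14; then P = C(6,2)/C(17,2) = 15/136
  2 white: C(5,2)C(4,1)/C(9,3) = 10/21; then P = C(7,2)/C(17,2) = 21/136
  3 white: C(5,3)C(4,0)/C(9,3) = 5/42; then P = C(8,2)/C(17,2) = 7/34
P(both white) = 115/816 ≈ 0.1409.

115/816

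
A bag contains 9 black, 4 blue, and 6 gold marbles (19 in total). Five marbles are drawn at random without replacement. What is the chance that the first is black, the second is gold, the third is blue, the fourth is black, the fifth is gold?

2/323

Multiply the conditional probability of each draw in order, without replacement, so each draw removes one from its color and from the total.
P = (9/19) · (6/18) · (4/17) · (8/16) · (5/15) = 2/323 ≈ 0.0062.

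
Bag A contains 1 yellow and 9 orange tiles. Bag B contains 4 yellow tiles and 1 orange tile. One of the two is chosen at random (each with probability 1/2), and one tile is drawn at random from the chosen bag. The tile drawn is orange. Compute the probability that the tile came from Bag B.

2/11

P(orange | Bag A) = 9/10; P(orange | Bag B) = 1/5.
P(orange) = 1/2·9/10 + 1/2·1/5 = 11/20.
By Bayes' rule, P(Bag B | orange) = 1/10 / 11/20 = 2/11 ≈ 0.1818.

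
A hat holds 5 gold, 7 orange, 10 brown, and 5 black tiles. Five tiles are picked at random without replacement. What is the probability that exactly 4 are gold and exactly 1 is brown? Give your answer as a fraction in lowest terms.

Unordered draws without replacement: count favorable combinations over C(27,5).
Favorable = C(5,4) · C(7,0) · C(10,1) · C(5,0) = 50; total = C(27,5) = 80730.
P = 50/80730 = 5/8073 ≈ 0.0006.

5/8073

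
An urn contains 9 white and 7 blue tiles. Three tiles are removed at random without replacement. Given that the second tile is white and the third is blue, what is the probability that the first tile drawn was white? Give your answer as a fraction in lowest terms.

4/7

P(first=white and the second tile is white and the third is blue) = (9/16)·(8/15)·(7/14) = 3/20.
P(E) = Σ over first color = 3/20 + 9/80 = 21/80.
By Bayes, P(first=white | E) = 3/20 / 21/80 = 4/7 ≈ 0.5714.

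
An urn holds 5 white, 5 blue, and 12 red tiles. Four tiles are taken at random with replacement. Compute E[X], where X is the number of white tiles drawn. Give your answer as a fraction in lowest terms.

10/11

By linearity of expectation, E[X] = Σ P(draw i is white); each independent draw has P(white) = 5/22.
E[X] = 4 · 5/22 = 10/11 ≈ 0.9091.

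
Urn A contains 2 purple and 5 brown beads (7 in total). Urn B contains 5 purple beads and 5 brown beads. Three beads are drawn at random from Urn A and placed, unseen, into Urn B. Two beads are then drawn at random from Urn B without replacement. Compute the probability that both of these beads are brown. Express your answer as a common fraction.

155/546

Condition on how many of the transferred beads are brown (from Urn A: 5 brown of 7; then Urn B has 13 total).
  1 brown: C(5,1)C(2,2)/C(7,3) = 1/7; then P = C(6,2)/C(13,2) = 5/26
  2 brown: C(5,2)C(2,1)/C(7,3) = 4/7; then P = C(7,2)/C(13,2) = 7/26
  3 brown: C(5,3)C(2,0)/C(7,3) = 2/7; then P = C(8,2)/C(13,2) = 14/39
P(both brown) = 155/546 ≈ 0.2839.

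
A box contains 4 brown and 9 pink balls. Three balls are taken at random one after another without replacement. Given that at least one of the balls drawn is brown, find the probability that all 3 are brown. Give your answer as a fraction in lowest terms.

2/101

P(all 3 brown) = C(4,3)/C(13,3) = 2/143; P(at least one brown) = 1 − C(9,3)/C(13,3) = 101/143.
Since 'all 3 brown' ⊆ 'at least one brown', P(all 3 | at least one) = 2/143 / 101/143 = 2/101 ≈ 0.0198.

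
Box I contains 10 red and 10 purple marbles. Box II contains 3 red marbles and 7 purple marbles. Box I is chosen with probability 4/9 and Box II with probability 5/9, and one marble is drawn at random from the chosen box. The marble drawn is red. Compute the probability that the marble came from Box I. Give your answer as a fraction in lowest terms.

4/7

P(red | Box I) = 1/2; P(red | Box II) = 3/10.
P(red) = 4/9·1/2 + 5/9·3/10 = 7/18.
By Bayes' rule, P(Box I | red) = 2/9 / 7/18 = 4/7 ≈ 0.5714.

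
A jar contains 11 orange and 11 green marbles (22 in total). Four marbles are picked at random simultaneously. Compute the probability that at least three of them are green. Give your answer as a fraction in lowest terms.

39/133

Sum the hypergeometric tail for j = 3,…,4 green marbles.
Favorable = C(11,3)·C(11,1) + C(11,4)·C(11,0) = 2145; total = C(22,4) = 7315.
P = 2145/7315 = 39/133 ≈ 0.2932.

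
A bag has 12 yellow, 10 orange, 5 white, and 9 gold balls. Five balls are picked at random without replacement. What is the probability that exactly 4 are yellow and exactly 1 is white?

Unordered draws without replacement: count favorable combinations over C(36,5).
Favorable = C(12,4) · C(10,0) · C(5,1) · C(9,0) = 2475; total = C(36,5) = 376992.
P = 2475/376992 = 25/3808 ≈ 0.0066.

25/3808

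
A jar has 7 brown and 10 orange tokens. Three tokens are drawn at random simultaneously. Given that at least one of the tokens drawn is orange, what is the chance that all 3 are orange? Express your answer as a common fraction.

P(all 3 orange) = C(10,3)/C(17,3) = 3/17; P(at least one orange) = 1 − C(7,3)/C(17,3) = 129/136.
Since 'all 3 orange' ⊆ 'at least one orange', P(all 3 | at least one) = 3/17 / 129/136 = 8/43 ≈ 0.1860.

8/43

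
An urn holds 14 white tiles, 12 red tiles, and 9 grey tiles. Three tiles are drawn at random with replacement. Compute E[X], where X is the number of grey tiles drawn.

By linearity of expectation, E[X] = Σ P(draw i is grey); each independent draw has P(grey) = 9/35.
E[X] = 3 · 9/35 = 27/35 ≈ 0.7714.

27/35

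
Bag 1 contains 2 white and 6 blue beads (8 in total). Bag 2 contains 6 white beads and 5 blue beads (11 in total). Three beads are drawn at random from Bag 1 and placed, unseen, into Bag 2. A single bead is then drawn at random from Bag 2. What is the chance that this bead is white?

Condition on how many of the transferred beads are white (from Bag 1: 2 white of 8; then Bag 2 has 14 total).
  0 white: C(2,0)C(6,3)/C(8,3) = 5/14; then P = 6/14
  1 white: C(2,1)C(6,2)/C(8,3) = 15/28; then P = 7/14
  2 white: C(2,2)C(6,1)/C(8,3) = 3/28; then P = 8/14
P(white from Bag 2) = 27/56 ≈ 0.4821.

27/56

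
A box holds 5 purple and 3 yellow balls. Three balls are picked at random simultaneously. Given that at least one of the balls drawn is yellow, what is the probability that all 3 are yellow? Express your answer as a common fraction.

P(all 3 yellow) = C(3,3)/C(8,3) = 1/56; P(at least one yellow) = 1 − C(5,3)/C(8,3) = 23/28.
Since 'all 3 yellow' ⊆ 'at least one yellow', P(all 3 | at least one) = 1/56 / 23/28 = 1/46 ≈ 0.0217.

1/46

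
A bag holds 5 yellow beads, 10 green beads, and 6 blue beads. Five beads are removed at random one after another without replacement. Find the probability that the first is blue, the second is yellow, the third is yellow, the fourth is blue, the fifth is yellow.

5/6783

Multiply the conditional probability of each draw in order, without replacement, so each draw removes one from its color and from the total.
P = (6/21) · (5/20) · (4/19) · (5/18) · (3/17) = 5/6783 ≈ 0.0007.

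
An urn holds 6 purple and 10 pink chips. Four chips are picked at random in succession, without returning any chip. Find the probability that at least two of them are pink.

321/364

Sum the hypergeometric tail for j = 2,…,4 pink chips.
Favorable = C(10,2)·C(6,2) + C(10,3)·C(6,1) + C(10,4)·C(6,0) = 1605; total = C(16,4) = 1820.
P = 1605/1820 = 321/364 ≈ 0.8819.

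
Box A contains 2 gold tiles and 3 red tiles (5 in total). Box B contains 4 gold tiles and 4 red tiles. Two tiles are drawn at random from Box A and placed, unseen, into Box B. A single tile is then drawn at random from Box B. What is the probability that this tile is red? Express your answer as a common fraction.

Condition on how many of the transferred tiles are red (from Box A: 3 red of 5; then Box B has 10 total).
  0 red: C(3,0)C(2,2)/C(5,2) = 1/10; then P = 4/10
  1 red: C(3,1)C(2,1)/C(5,2) = 3/5; then P = 5/10
  2 red: C(3,2)C(2,0)/C(5,2) = 3/10; then P = 6/10
P(red from Box B) = 13/25 ≈ 0.5200.

13/25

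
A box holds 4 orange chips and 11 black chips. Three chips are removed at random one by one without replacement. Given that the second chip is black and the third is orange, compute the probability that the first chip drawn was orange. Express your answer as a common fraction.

P(first=orange and the second chip is black and the third is orange) = (4/15)·(11/14)·(3/13) = 22/455.
P(E) = Σ over first color = 22/455 + 44/273 = 22/105.
By Bayes, P(first=orange | E) = 22/455 / 22/105 = 3/13 ≈ 0.2308.

3/13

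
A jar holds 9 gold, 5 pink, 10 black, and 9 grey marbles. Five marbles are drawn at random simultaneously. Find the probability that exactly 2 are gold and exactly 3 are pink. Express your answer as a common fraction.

Unordered draws without replacement: count favorable combinations over C(33,5).
Favorable = C(9,2) · C(5,3) · C(10,0) · C(9,0) = 360; total = C(33,5) = 237336.
P = 360/237336 = 15/9889 ≈ 0.0015.

15/9889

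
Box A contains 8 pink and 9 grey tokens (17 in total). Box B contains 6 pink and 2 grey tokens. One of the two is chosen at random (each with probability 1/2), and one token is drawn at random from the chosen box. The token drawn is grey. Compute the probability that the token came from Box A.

36/53

P(grey | Box A) = 9/17; P(grey | Box B) = 1/4.
P(grey) = 1/2·9/17 + 1/2·1/4 = 53/136.
By Bayes' rule, P(Box A | grey) = 9/34 / 53/136 = 36/53 ≈ 0.6792.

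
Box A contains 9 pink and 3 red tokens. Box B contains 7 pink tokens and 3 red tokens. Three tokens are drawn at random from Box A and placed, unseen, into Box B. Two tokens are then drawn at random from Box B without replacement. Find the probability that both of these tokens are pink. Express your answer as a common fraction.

563/1144

Condition on how many of the transferred tokens are pink (from Box A: 9 pink of 12; then Box B has 13 total).
  0 pink: C(9,0)C(3,3)/C(12,3) = 1/220; then P = C(7,2)/C(13,2) = 7/26
  1 pink: C(9,1)C(3,2)/C(12,3) = 27/220; then P = C(8,2)/C(13,2) = 14/39
  2 pink: C(9,2)C(3,1)/C(12,3) = 27/55; then P = C(9,2)/C(13,2) = 6/13
  3 pink: C(9,3)C(3,0)/C(12,3) = 21/55; then P = C(10,2)/C(13,2) = 15/26
P(both pink) = 563/1144 ≈ 0.4921.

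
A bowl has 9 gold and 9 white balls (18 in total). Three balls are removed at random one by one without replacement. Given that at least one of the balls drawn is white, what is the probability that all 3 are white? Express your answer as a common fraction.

7/61

P(all 3 white) = C(9,3)/C(18,3) = 7/68; P(at least one white) = 1 − C(9,3)/C(18,3) = 61/68.
Since 'all 3 white' ⊆ 'at least one white', P(all 3 | at least one) = 7/68 / 61/68 = 7/61 ≈ 0.1148.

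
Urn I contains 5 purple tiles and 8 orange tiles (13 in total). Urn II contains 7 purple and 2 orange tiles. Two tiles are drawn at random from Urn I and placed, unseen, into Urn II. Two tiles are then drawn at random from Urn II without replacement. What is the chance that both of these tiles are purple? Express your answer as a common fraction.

Condition on how many of the transferred tiles are purple (from Urn I: 5 purple of 13; then Urn II has 11 total).
  0 purple: C(5,0)C(8,2)/C(13,2) = 14/39; then P = C(7,2)/C(11,2) = 21/55
  1 purple: C(5,1)C(8,1)/C(13,2) = 20/39; then P = C(8,2)/C(11,2) = 28/55
  2 purple: C(5,2)C(8,0)/C(13,2) = 5/39; then P = C(9,2)/C(11,2) = 36/55
P(both purple) = 94/195 ≈ 0.4821.

94/195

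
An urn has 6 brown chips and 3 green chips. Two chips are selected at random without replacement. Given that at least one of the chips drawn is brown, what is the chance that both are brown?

P(both brown) = C(6,2)/C(9,2) = 5/12; P(at least one brown) = 1 − C(3,2)/C(9,2) = 11/12.
Since 'both brown' ⊆ 'at least one brown', P(both | at least one) = 5/12 / 11/12 = 5/11 ≈ 0.4545.

5/11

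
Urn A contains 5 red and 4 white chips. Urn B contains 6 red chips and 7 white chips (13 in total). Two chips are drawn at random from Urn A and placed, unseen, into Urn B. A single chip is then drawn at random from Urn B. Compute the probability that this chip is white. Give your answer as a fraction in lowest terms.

71/135

Condition on how many of the transferred chips are white (from Urn A: 4 white of 9; then Urn B has 15 total).
  0 white: C(4,0)C(5,2)/C(9,2) = 5/18; then P = 7/15
  1 white: C(4,1)C(5,1)/C(9,2) = 5/9; then P = 8/15
  2 white: C(4,2)C(5,0)/C(9,2) = 1/6; then P = 9/15
P(white from Urn B) = 71/135 ≈ 0.5259.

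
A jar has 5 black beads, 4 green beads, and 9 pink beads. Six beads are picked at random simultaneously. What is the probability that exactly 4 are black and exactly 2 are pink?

Unordered draws without replacement: count favorable combinations over C(18,6).
Favorable = C(5,4) · C(4,0) · C(9,2) = 180; total = C(18,6) = 18564.
P = 180/18564 = 15/1547 ≈ 0.0097.

15/1547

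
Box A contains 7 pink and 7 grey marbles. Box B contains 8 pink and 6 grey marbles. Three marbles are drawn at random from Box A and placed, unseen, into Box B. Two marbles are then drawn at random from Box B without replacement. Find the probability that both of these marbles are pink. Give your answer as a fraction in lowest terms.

529/1768

Condition on how many of the transferred marbles are pink (from Box A: 7 pink of 14; then Box B has 17 total).
  0 pink: C(7,0)C(7,3)/C(14,3) = 5/52; then P = C(8,2)/C(17,2) = 7/34
  1 pink: C(7,1)C(7,2)/C(14,3) = 21/52; then P = C(9,2)/C(17,2) = 9/34
  2 pink: C(7,2)C(7,1)/C(14,3) = 21/52; then P = C(10,2)/C(17,2) = 45/136
  3 pink: C(7,3)C(7,0)/C(14,3) = 5/52; then P = C(11,2)/C(17,2) = 55/136
P(both pink) = 529/1768 ≈ 0.2992.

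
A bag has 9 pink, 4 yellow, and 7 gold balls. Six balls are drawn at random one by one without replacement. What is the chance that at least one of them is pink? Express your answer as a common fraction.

Use the complement: P(at least one pink) = 1 − P(no pink).
P(none) = C(11,6)/C(20,6) = 462/38760.
So P = 1 − 462/38760 = 6383/6460 ≈ 0.9881.

6383/6460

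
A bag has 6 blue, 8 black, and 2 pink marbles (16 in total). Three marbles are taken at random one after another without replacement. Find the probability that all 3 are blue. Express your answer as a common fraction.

Multiply the conditional probability of each draw in order, without replacement, so each draw removes one from its color and from the total.
P = (6/16) · (5/15) · (4/14) = 1/28 ≈ 0.0357.

1/28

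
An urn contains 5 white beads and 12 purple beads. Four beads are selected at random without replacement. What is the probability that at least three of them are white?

Sum the hypergeometric tail for j = 3,…,4 white beads.
Favorable = C(5,3)·C(12,1) + C(5,4)·C(12,0) = 125; total = C(17,4) = 2380.
P = 125/2380 = 25/476 ≈ 0.0525.

25/476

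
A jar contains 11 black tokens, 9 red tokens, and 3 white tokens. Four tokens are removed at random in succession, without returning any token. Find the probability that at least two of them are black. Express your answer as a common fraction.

108/161

Sum the hypergeometric tail for j = 2,…,4 black tokens.
Favorable = C(11,2)·C(12,2) + C(11,3)·C(12,1) + C(11,4)·C(12,0) = 5940; total = C(23,4) = 8855.
P = 5940/8855 = 108/161 ≈ 0.6708.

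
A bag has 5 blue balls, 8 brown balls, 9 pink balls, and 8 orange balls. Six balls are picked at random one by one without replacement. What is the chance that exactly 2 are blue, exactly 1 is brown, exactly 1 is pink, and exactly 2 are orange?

64/1885

Unordered draws without replacement: count favorable combinations over C(30,6).
Favorable = C(5,2) · C(8,1) · C(9,1) · C(8,2) = 20160; total = C(30,6) = 593775.
P = 20160/593775 = 64/1885 ≈ 0.0340.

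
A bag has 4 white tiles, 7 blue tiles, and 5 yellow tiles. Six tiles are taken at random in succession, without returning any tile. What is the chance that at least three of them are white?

Sum the hypergeometric tail for j = 3,…,4 white tiles.
Favorable = C(4,3)·C(12,3) + C(4,4)·C(12,2) = 946; total = C(16,6) = 8008.
P = 946/8008 = 43/364 ≈ 0.1181.

43/364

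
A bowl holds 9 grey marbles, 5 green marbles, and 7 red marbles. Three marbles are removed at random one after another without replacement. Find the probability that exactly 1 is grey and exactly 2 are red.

Unordered draws without replacement: count favorable combinations over C(21,3).
Favorable = C(9,1) · C(5,0) · C(7,2) = 189; total = C(21,3) = 1330.
P = 189/1330 = 27/190 ≈ 0.1421.

27/190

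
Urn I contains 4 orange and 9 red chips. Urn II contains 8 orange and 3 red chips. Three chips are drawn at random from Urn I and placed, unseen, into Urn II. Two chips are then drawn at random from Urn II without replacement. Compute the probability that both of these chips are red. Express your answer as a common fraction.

Condition on how many of the transferred chips are red (from Urn I: 9 red of 13; then Urn II has 14 total).
  0 red: C(9,0)C(4,3)/C(13,3) = 2/143; then P = C(3,2)/C(14,2) = 3/91
  1 red: C(9,1)C(4,2)/C(13,3) = 27/143; then P = C(4,2)/C(14,2) = 6/91
  2 red: C(9,2)C(4,1)/C(13,3) = 72/143; then P = C(5,2)/C(14,2) = 10/91
  3 red: C(9,3)C(4,0)/C(13,3) = 42/143; then P = C(6,2)/C(14,2) = 15/91
P(both red) = 138/1183 ≈ 0.1167.

138/1183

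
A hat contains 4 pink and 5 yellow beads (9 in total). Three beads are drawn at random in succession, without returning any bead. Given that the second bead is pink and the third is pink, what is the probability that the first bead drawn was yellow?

P(first=yellow and the second bead is pink and the third is pink) = (5/9)·(4/8)·(3/7) = 5/42.
P(E) = Σ over first color = 1/21 + 5/42 = 1/6.
By Bayes, P(first=yellow | E) = 5/42 / 1/6 = 5/7 ≈ 0.7143.

5/7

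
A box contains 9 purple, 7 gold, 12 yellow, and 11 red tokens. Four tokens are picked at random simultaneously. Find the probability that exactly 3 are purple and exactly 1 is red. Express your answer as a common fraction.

308/27417

Unordered draws without replacement: count favorable combinations over C(39,4).
Favorable = C(9,3) · C(7,0) · C(12,0) · C(11,1) = 924; total = C(39,4) = 82251.
P = 924/82251 = 308/27417 ≈ 0.0112.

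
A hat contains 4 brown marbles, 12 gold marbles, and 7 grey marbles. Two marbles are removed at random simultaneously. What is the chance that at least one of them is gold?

Use the complement: P(at least one gold) = 1 − P(no gold).
P(none) = C(11,2)/C(23,2) = 55/253.
So P = 1 − 55/253 = 18/23 ≈ 0.7826.

18/23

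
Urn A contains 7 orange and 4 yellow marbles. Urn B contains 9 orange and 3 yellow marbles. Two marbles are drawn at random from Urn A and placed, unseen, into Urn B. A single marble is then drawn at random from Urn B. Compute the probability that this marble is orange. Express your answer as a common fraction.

Condition on how many of the transferred marbles are orange (from Urn A: 7 orange of 11; then Urn B has 14 total).
  0 orange: C(7,0)C(4,2)/C(11,2) = 6/55; then P = 9/14
  1 orange: C(7,1)C(4,1)/C(11,2) = 28/55; then P = 10/14
  2 orange: C(7,2)C(4,0)/C(11,2) = 21/55; then P = 11/14
P(orange from Urn B) = 113/154 ≈ 0.7338.

113/154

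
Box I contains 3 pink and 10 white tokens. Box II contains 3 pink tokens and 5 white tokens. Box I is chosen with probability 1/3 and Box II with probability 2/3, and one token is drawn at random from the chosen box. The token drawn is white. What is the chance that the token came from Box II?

P(white | Box I) = 10/13; P(white | Box II) = 5/8.
P(white) = 1/3·10/13 + 2/3·5/8 = 35/52.
By Bayes' rule, P(Box II | white) = 5/12 / 35/52 = 13/21 ≈ 0.6190.

13/21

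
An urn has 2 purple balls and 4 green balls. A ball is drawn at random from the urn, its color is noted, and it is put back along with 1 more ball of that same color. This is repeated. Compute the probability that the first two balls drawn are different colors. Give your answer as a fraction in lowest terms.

Either green then purple, or purple then green; after the first draw the total is 7.
P = (4/6)·(2/7) + (2/6)·(4/7) = 8/21 ≈ 0.3810.

8/21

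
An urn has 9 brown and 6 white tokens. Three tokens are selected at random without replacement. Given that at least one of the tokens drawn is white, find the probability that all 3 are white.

P(all 3 white) = C(6,3)/C(15,3) = 4/91; P(at least one white) = 1 − C(9,3)/C(15,3) = 53/65.
Since 'all 3 white' ⊆ 'at least one white', P(all 3 | at least one) = 4/91 / 53/65 = 20/371 ≈ 0.0539.

20/371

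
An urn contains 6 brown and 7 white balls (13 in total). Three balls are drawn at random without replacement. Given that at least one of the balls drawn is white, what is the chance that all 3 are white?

5/38

P(all 3 white) = C(7,3)/C(13,3) = 35/286; P(at least one white) = 1 − C(6,3)/C(13,3) = 133/143.
Since 'all 3 white' ⊆ 'at least one white', P(all 3 | at least one) = 35/286 / 133/143 = 5/38 ≈ 0.1316.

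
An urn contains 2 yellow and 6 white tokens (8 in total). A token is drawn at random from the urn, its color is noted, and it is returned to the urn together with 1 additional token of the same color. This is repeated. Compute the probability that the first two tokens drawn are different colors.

Either white then yellow, or yellow then white; after the first draw the total is 9.
P = (6/8)·(2/9) + (2/8)·(6/9) = 1/3 ≈ 0.3333.

1/3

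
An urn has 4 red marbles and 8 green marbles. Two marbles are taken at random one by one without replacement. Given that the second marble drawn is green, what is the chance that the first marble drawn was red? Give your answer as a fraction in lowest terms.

4/11

P(first=red and the second marble drawn is green) = (4/12)·(8/11) = 8/33.
P(the second marble drawn is green) = Σ over first color = 8/33 + 14/33 = 2/3.
By Bayes, P(first=red | the second marble drawn is green) = 8/33 / 2/3 = 4/11 ≈ 0.3636.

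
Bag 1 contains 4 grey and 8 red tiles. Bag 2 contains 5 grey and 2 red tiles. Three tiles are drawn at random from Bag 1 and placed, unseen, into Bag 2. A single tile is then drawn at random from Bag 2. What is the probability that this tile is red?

Condition on how many of the transferred tiles are red (from Bag 1: 8 red of 12; then Bag 2 has 10 total).
  0 red: C(8,0)C(4,3)/C(12,3) = 1/55; then P = 2/10
  1 red: C(8,1)C(4,2)/C(12,3) = 12/55; then P = 3/10
  2 red: C(8,2)C(4,1)/C(12,3) = 28/55; then P = 4/10
  3 red: C(8,3)C(4,0)/C(12,3) = 14/55; then P = 5/10
P(red from Bag 2) = 2/5 ≈ 0.4000.

2/5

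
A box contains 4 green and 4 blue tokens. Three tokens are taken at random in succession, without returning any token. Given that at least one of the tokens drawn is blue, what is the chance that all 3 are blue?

P(all 3 blue) = C(4,3)/C(8,3) = 1/14; P(at least one blue) = 1 − C(4,3)/C(8,3) = 13/14.
Since 'all 3 blue' ⊆ 'at least one blue', P(all 3 | at least one) = 1/14 / 13/14 = 1/13 ≈ 0.0769.

1/13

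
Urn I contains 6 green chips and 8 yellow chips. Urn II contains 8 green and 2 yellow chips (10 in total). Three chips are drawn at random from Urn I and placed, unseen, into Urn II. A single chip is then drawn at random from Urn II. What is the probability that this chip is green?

Condition on how many of the transferred chips are green (from Urn I: 6 green of 14; then Urn II has 13 total).
  0 green: C(6,0)C(8,3)/C(14,3) = 2/13; then P = 8/13
  1 green: C(6,1)C(8,2)/C(14,3) = 6/13; then P = 9/13
  2 green: C(6,2)C(8,1)/C(14,3) = 30/91; then P = 10/13
  3 green: C(6,3)C(8,0)/C(14,3) = 5/91; then P = 11/13
P(green from Urn II) = 5/7 ≈ 0.7143.

5/7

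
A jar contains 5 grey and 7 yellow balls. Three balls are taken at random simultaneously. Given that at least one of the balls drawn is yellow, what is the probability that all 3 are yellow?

P(all 3 yellow) = C(7,3)/C(12,3) = 7/44; P(at least one yellow) = 1 − C(5,3)/C(12,3) = 21/22.
Since 'all 3 yellow' ⊆ 'at least one yellow', P(all 3 | at least one) = 7/44 / 21/22 = 1/6 ≈ 0.1667.

1/6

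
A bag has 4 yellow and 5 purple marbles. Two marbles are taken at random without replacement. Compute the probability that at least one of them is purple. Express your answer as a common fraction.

Use the complement: P(at least one purple) = 1 − P(no purple).
P(none) = C(4,2)/C(9,2) = 6/36.
So P = 1 − 6/36 = 5/6 ≈ 0.8333.

5/6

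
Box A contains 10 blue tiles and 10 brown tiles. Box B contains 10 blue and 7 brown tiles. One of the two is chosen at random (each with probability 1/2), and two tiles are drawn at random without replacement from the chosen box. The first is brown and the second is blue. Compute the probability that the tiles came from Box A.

P(E | Box A) = 5/19; P(E | Box B) = 35/136.
P(E) = 1/2·5/19 + 1/2·35/136 = 1345/5168.
By Bayes' rule, P(Box A | E) = 5/38 / 1345/5168 = 136/269 ≈ 0.5056.

136/269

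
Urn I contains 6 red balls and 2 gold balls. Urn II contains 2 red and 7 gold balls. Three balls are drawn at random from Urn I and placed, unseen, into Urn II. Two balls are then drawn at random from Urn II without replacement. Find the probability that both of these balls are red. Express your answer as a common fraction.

199/1848

Condition on how many of the transferred balls are red (from Urn I: 6 red of 8; then Urn II has 12 total).
  1 red: C(6,1)C(2,2)/C(8,3) = 3/28; then P = C(3,2)/C(12,2) = 1/22
  2 red: C(6,2)C(2,1)/C(8,3) = 15/28; then P = C(4,2)/C(12,2) = 1/11
  3 red: C(6,3)C(2,0)/C(8,3) = 5/14; then P = C(5,2)/C(12,2) = 5/33
P(both red) = 199/1848 ≈ 0.1077.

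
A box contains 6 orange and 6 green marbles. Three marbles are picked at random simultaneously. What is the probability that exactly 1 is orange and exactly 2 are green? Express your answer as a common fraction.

Unordered draws without replacement: count favorable combinations over C(12,3).
Favorable = C(6,1) · C(6,2) = 90; total = C(12,3) = 220.
P = 90/220 = 9/22 ≈ 0.4091.

9/22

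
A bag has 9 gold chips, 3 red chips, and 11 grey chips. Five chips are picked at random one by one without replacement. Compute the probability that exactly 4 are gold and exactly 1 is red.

Unordered draws without replacement: count favorable combinations over C(23,5).
Favorable = C(9,4) · C(3,1) · C(11,0) = 378; total = C(23,5) = 33649.
P = 378/33649 = 54/4807 ≈ 0.0112.

54/4807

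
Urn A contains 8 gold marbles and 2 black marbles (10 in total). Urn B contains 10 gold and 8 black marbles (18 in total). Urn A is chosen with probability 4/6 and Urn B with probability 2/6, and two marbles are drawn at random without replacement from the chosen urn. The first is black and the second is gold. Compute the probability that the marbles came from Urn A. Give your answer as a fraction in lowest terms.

P(E | Urn A) = 8/45; P(E | Urn B) = 40/153.
P(E) = 2/3·8/45 + 1/3·40/153 = 472/2295.
By Bayes' rule, P(Urn A | E) = 16/135 / 472/2295 = 34/59 ≈ 0.5763.

34/59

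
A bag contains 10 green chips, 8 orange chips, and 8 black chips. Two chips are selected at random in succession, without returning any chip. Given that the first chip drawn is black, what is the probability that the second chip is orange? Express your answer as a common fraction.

8/25

After removing 1 black, the bag has 8 orange out of 25 remaining.
P(second is orange | given) = 8/25 ≈ 0.3200.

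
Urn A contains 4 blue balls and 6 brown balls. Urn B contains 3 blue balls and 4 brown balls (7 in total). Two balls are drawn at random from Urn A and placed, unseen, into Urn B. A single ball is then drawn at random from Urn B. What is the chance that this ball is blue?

19/45

Condition on how many of the transferred balls are blue (from Urn A: 4 blue of 10; then Urn B has 9 total).
  0 blue: C(4,0)C(6,2)/C(10,2) = 1/3; then P = 3/9
  1 blue: C(4,1)C(6,1)/C(10,2) = 8/15; then P = 4/9
  2 blue: C(4,2)C(6,0)/C(10,2) = 2/15; then P = 5/9
P(blue from Urn B) = 19/45 ≈ 0.4222.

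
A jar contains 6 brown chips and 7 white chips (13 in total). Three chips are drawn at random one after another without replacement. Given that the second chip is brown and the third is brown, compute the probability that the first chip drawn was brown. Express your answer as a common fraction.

P(first=brown and the second chip is brown and the third is brown) = (6/13)·(5/12)·(4/11) = 10/143.
P(E) = Σ over first color = 10/143 + 35/286 = 5/26.
By Bayes, P(first=brown | E) = 10/143 / 5/26 = 4/11 ≈ 0.3636.

4/11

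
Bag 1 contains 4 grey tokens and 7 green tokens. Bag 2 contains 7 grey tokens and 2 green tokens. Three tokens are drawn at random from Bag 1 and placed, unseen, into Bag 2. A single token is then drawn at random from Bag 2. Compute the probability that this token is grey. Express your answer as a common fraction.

89/132

Condition on how many of the transferred tokens are grey (from Bag 1: 4 grey of 11; then Bag 2 has 12 total).
  0 grey: C(4,0)C(7,3)/C(11,3) = 7/33; then P = 7/12
  1 grey: C(4,1)C(7,2)/C(11,3) = 28/55; then P = 8/12
  2 grey: C(4,2)C(7,1)/C(11,3) = 14/55; then P = 9/12
  3 grey: C(4,3)C(7,0)/C(11,3) = 4/165; then P = 10/12
P(grey from Bag 2) = 89/132 ≈ 0.6742.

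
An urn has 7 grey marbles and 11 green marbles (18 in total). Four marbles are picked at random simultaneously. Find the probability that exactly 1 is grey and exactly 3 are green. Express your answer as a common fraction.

Unordered draws without replacement: count favorable combinations over C(18,4).
Favorable = C(7,1) · C(11,3) = 1155; total = C(18,4) = 3060.
P = 1155/3060 = 77/204 ≈ 0.3775.

77/204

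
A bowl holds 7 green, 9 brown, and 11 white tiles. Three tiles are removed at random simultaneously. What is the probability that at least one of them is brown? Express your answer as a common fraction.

Use the complement: P(at least one brown) = 1 − P(no brown).
P(none) = C(18,3)/C(27,3) = 816/2925.
So P = 1 − 816/2925 = 703/975 ≈ 0.7210.

703/975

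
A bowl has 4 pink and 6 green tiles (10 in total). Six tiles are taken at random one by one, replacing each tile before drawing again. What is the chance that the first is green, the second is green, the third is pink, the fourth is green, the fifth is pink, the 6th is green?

324/15625

Multiply the conditional probability of each draw in order, with replacement (the composition resets each draw).
P = (6/10) · (6/10) · (4/10) · (6/10) · (4/10) · (6/10) = 324/15625 ≈ 0.0207.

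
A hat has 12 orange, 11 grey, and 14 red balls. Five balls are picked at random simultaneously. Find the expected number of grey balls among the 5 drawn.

55/37

By linearity of expectation, E[X] = Σ P(draw i is grey); by symmetry each draw (even without replacement) has P(grey) = 11/37.
E[X] = 5 · 11/37 = 55/37 ≈ 1.4865.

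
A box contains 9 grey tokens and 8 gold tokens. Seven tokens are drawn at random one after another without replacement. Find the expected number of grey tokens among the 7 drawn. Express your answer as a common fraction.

By linearity of expectation, E[X] = Σ P(draw i is grey); by symmetry each draw (even without replacement) has P(grey) = 9/17.
E[X] = 7 · 9/17 = 63/17 ≈ 3.7059.

63/17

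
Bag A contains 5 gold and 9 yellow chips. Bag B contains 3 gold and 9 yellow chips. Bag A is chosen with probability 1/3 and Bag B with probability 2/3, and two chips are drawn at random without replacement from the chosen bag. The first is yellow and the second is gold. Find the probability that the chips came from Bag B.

P(E | Bag A) = 45/182; P(E | Bag B) = 9/44.
P(E) = 1/3·45/182 + 2/3·9/44 = 219/1001.
By Bayes' rule, P(Bag B | E) = 3/22 / 219/1001 = 91/146 ≈ 0.6233.

91/146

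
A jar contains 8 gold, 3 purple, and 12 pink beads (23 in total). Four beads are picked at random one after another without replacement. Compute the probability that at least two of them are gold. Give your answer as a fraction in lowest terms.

Sum the hypergeometric tail for j = 2,…,4 gold beads.
Favorable = C(8,2)·C(15,2) + C(8,3)·C(15,1) + C(8,4)·C(15,0) = 3850; total = C(23,4) = 8855.
P = 3850/8855 = 10/23 ≈ 0.4348.

10/23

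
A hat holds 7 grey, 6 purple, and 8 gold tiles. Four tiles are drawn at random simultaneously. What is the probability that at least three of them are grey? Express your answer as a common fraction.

5/57

Sum the hypergeometric tail for j = 3,…,4 grey tiles.
Favorable = C(7,3)·C(14,1) + C(7,4)·C(14,0) = 525; total = C(21,4) = 5985.
P = 525/5985 = 5/57 ≈ 0.0877.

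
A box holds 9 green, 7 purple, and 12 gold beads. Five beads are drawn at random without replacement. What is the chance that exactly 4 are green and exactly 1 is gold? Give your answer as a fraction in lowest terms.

1/65

Unordered draws without replacement: count favorable combinations over C(28,5).
Favorable = C(9,4) · C(7,0) · C(12,1) = 1512; total = C(28,5) = 98280.
P = 1512/98280 = 1/65 ≈ 0.0154.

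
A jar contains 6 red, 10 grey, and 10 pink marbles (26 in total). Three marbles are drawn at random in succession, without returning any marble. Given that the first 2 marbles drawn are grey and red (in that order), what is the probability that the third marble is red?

5/24

After removing 1 red, 1 grey, the jar has 5 red out of 24 remaining.
P(third is red | given) = 5/24 ≈ 0.2083.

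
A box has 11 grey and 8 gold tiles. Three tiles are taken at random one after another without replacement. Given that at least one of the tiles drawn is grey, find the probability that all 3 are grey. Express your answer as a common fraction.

P(all 3 grey) = C(11,3)/C(19,3) = 55/323; P(at least one grey) = 1 − C(8,3)/C(19,3) = 913/969.
Since 'all 3 grey' ⊆ 'at least one grey', P(all 3 | at least one) = 55/323 / 913/969 = 15/83 ≈ 0.1807.

15/83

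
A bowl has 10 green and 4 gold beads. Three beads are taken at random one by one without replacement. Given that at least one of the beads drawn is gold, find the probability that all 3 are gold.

1/61

P(all 3 gold) = C(4,3)/C(14,3) = 1/91; P(at least one gold) = 1 − C(10,3)/C(14,3) = 61/91.
Since 'all 3 gold' ⊆ 'at least one gold', P(all 3 | at least one) = 1/91 / 61/91 = 1/61 ≈ 0.0164.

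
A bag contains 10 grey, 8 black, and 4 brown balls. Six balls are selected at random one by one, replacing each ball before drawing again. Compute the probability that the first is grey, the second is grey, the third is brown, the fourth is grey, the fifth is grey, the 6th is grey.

Multiply the conditional probability of each draw in order, with replacement (the composition resets each draw).
P = (10/22) · (10/22) · (4/22) · (10/22) · (10/22) · (10/22) = 6250/1771561 ≈ 0.0035.

6250/1771561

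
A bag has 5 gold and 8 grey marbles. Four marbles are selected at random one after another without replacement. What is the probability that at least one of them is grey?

Use the complement: P(at least one grey) = 1 − P(no grey).
P(none) = C(5,4)/C(13,4) = 5/715.
So P = 1 − 5/715 = 142/143 ≈ 0.9930.

142/143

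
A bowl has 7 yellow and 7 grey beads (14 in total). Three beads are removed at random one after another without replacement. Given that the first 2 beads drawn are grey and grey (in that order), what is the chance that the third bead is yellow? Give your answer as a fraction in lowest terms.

After removing 2 grey, the bowl has 7 yellow out of 12 remaining.
P(third is yellow | given) = 7/12 ≈ 0.5833.

7/12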